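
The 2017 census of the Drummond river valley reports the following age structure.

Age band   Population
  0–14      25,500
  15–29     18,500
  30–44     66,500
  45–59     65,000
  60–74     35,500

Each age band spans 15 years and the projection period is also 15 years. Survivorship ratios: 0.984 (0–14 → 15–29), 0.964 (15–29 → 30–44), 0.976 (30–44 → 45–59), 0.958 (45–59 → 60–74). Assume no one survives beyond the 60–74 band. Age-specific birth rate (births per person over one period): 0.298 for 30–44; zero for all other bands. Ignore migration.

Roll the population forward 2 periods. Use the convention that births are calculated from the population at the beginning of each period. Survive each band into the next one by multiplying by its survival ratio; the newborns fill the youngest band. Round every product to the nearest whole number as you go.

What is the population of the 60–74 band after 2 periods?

After projecting period 1:
Births: 66500 × 0.298 = 19817
15–29: 25500 × 0.984 = 25092
30–44: 18500 × 0.964 = 17834
45–59: 66500 × 0.976 = 64904
60–74: 65000 × 0.958 = 62270
Population now: 0–14=19817, 15–29=25092, 30–44=17834, 45–59=64904, 60–74=62270
After projecting period 2:
Births: 17834 × 0.298 = 5315
15–29: 19817 × 0.984 = 19500
30–44: 25092 × 0.964 = 24189
45–59: 17834 × 0.976 = 17406
60–74: 64904 × 0.958 = 62178
Population now: 0–14=5315, 15–29=19500, 30–44=24189, 45–59=17406, 60–74=62178

62178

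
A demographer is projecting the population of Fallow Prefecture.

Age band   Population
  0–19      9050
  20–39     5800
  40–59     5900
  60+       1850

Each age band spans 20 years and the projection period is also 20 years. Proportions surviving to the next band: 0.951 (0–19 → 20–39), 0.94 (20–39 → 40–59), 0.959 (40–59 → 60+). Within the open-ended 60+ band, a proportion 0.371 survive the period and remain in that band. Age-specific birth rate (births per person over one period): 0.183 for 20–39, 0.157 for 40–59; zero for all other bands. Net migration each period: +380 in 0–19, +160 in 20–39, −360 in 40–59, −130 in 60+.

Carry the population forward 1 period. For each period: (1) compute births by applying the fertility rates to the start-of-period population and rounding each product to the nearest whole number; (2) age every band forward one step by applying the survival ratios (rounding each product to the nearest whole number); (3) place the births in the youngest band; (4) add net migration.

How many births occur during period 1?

1987

Call the bands 1 to 4, youngest first.
Period 1.
Births: 5800 * 0.183 = 1061 ; 5900 * 0.157 = 926 ⇒ total 1987
Band 2: 9050 * 0.951 = 8607
Band 3: 5800 * 0.94 = 5452
Band 4: 5900 * 0.959 + 1850 * 0.371 = 5658 + 686 = 6344
Net migration: Band 1 + 380 → 2367; Band 2 + 160 → 8767; Band 3 − 360 → 5092; Band 4 − 130 → 6214
Giving 2367 / 8767 / 5092 / 6214.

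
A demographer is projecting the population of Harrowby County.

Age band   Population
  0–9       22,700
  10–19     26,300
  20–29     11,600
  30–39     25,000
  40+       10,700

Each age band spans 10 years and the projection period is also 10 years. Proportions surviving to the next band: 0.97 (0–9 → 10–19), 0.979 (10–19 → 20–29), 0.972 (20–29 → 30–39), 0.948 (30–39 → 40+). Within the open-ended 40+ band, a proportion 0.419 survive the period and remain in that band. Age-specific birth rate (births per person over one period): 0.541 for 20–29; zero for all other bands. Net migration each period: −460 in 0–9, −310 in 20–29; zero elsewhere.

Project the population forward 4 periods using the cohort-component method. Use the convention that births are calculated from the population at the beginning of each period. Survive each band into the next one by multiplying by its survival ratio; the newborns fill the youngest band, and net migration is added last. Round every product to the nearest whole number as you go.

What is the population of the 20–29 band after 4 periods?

12322

(Bands numbered youngest = 1 to oldest = 5.)
— Period 1 —
Births: 11600 × 0.541 = 6276
Band 2: 22700 × 0.97 = 22019
Band 3: 26300 × 0.979 = 25748
Band 4: 11600 × 0.972 = 11275
Band 5: 25000 × 0.948 + 10700 × 0.419 = 23700 + 4483 = 28183
Net migration: Band 1 − 460 → 5816; Band 3 − 310 → 25438
→ [5816, 22019, 25438, 11275, 28183]
— Period 2 —
Births: 25438 × 0.541 = 13762
Band 2: 5816 × 0.97 = 5642
Band 3: 22019 × 0.979 = 21557
Band 4: 25438 × 0.972 = 24726
Band 5: 11275 × 0.948 + 28183 × 0.419 = 10689 + 11809 = 22498
Net migration: Band 1 − 460 → 13302; Band 3 − 310 → 21247
→ [13302, 5642, 21247, 24726, 22498]
— Period 3 —
Births: 21247 × 0.541 = 11495
Band 2: 13302 × 0.97 = 12903
Band 3: 5642 × 0.979 = 5524
Band 4: 21247 × 0.972 = 20652
Band 5: 24726 × 0.948 + 22498 × 0.419 = 23440 + 9427 = 32867
Net migration: Band 1 − 460 → 11035; Band 3 − 310 → 5214
→ [11035, 12903, 5214, 20652, 32867]
— Period 4 —
Births: 5214 × 0.541 = 2821
Band 2: 11035 × 0.97 = 10704
Band 3: 12903 × 0.979 = 12632
Band 4: 5214 × 0.972 = 5068
Band 5: 20652 × 0.948 + 32867 × 0.419 = 19578 + 13771 = 33349
Net migration: Band 1 − 460 → 2361; Band 3 − 310 → 12322
→ [2361, 10704, 12322, 5068, 33349]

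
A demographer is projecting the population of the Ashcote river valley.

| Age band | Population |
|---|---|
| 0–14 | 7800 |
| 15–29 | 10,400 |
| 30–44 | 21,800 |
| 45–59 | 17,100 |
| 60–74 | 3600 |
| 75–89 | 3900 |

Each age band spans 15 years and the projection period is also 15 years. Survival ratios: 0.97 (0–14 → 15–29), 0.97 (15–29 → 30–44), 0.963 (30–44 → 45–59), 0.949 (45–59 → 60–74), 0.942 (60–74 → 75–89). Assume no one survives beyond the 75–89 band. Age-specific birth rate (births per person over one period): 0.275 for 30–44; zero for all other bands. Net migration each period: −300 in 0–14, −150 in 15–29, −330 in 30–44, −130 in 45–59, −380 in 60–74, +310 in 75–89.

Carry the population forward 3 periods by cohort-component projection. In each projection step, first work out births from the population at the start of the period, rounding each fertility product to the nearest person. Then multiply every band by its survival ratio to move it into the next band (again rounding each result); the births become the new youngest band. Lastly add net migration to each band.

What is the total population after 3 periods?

Period 1:
Births: 21800 × 0.275 = 5995
15–29: 7800 × 0.97 = 7566
30–44: 10400 × 0.97 = 10088
45–59: 21800 × 0.963 = 20993
60–74: 17100 × 0.949 = 16228
75–89: 3600 × 0.942 = 3391
Net migration: 0–14 − 300 → 5695; 15–29 − 150 → 7416; 30–44 − 330 → 9758; 45–59 − 130 → 20863; 60–74 − 380 → 15848; 75–89 + 310 → 3701
→ [5695, 7416, 9758, 20863, 15848, 3701]
Period 2:
Births: 9758 × 0.275 = 2683
15–29: 5695 × 0.97 = 5524
30–44: 7416 × 0.97 = 7194
45–59: 9758 × 0.963 = 9397
60–74: 20863 × 0.949 = 19799
75–89: 15848 × 0.942 = 14929
Net migration: 0–14 − 300 → 2383; 15–29 − 150 → 5374; 30–44 − 330 → 6864; 45–59 − 130 → 9267; 60–74 − 380 → 19419; 75–89 + 310 → 15239
→ [2383, 5374, 6864, 9267, 19419, 15239]
Period 3:
Births: 6864 × 0.275 = 1888
15–29: 2383 × 0.97 = 2312
30–44: 5374 × 0.97 = 5213
45–59: 6864 × 0.963 = 6610
60–74: 9267 × 0.949 = 8794
75–89: 19419 × 0.942 = 18293
Net migration: 0–14 − 300 → 1588; 15–29 − 150 → 2162; 30–44 − 330 → 4883; 45–59 − 130 → 6480; 60–74 − 380 → 8414; 75–89 + 310 → 18603
→ [1588, 2162, 4883, 6480, 8414, 18603]
Total after period 3: 1588 + 2162 + 4883 + 6480 + 8414 + 18603 = 42130

42130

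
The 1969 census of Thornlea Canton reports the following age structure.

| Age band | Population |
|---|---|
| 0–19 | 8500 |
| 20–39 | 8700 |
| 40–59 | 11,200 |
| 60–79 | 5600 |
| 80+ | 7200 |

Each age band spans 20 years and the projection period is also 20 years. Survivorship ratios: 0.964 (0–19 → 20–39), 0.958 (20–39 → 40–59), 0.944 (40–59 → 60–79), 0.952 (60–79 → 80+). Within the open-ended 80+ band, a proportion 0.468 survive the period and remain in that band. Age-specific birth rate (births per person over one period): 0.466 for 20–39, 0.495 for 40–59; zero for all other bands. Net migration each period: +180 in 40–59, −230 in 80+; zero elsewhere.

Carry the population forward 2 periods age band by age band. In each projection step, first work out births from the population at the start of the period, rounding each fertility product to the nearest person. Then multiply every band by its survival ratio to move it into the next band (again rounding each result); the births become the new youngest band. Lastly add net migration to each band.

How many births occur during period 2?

After projecting period 1:
Births: 8700 × 0.466 = 4054, 11200 × 0.495 = 5544 → total 9598
20–39: 8500 × 0.964 = 8194
40–59: 8700 × 0.958 = 8335
60–79: 11200 × 0.944 = 10573
80+: 5600 × 0.952 + 7200 × 0.468 = 5331 + 3370 = 8701
Net migration: 40–59 + 180 → 8515; 80+ − 230 → 8471
End of period: [9598, 8194, 8515, 10573, 8471]
After projecting period 2:
Births: 8194 × 0.466 = 3818, 8515 × 0.495 = 4215 → total 8033
20–39: 9598 × 0.964 = 9252
40–59: 8194 × 0.958 = 7850
60–79: 8515 × 0.944 = 8038
80+: 10573 × 0.952 + 8471 × 0.468 = 10065 + 3964 = 14029
Net migration: 40–59 + 180 → 8030; 80+ − 230 → 13799
End of period: [8033, 9252, 8030, 8038, 13799]

8033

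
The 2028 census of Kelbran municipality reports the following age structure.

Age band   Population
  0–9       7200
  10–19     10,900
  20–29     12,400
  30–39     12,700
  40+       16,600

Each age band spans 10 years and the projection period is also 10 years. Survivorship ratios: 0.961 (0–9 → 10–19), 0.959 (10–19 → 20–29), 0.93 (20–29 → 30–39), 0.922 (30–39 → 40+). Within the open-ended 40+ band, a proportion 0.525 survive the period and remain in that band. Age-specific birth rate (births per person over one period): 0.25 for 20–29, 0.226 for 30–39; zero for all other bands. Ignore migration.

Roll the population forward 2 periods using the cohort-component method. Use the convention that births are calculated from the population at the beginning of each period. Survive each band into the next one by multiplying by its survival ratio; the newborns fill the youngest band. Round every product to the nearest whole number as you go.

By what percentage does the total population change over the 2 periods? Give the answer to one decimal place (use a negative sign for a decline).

(Groups numbered youngest = 1 to oldest = 5.)
Period 1.
Births: 12400 × 0.25 = 3100  |  12700 × 0.226 = 2870 → 5970
Group 2: 7200 × 0.961 = 6919
Group 3: 10900 × 0.959 = 10453
Group 4: 12400 × 0.93 = 11532
Group 5: 12700 × 0.922 + 16600 × 0.525 = 11709 + 8715 = 20424
→ [5970, 6919, 10453, 11532, 20424]
Period 2.
Births: 10453 × 0.25 = 2613  |  11532 × 0.226 = 2606 → 5219
Group 2: 5970 × 0.961 = 5737
Group 3: 6919 × 0.959 = 6635
Group 4: 10453 × 0.93 = 9721
Group 5: 11532 × 0.922 + 20424 × 0.525 = 10633 + 10723 = 21356
→ [5219, 5737, 6635, 9721, 21356]
Total: 59800 → 48668; change = -11132; percentage change = -18.6%

-18.6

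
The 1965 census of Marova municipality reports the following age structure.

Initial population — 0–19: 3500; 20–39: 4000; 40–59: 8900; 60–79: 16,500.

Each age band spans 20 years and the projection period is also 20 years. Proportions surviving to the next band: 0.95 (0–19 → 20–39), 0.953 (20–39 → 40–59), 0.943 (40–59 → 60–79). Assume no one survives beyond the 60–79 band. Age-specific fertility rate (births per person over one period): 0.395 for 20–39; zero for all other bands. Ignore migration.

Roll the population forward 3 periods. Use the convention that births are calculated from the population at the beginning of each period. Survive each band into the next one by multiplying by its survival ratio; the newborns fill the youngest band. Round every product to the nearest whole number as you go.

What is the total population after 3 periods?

Numbering the bands 1..4 from youngest to oldest:
— Period 1 —
Births: 4000 * 0.395 = 1580
Band 2: 3500 * 0.95 = 3325
Band 3: 4000 * 0.953 = 3812
Band 4: 8900 * 0.943 = 8393
End of period: [1580, 3325, 3812, 8393]
— Period 2 —
Births: 3325 * 0.395 = 1313
Band 2: 1580 * 0.95 = 1501
Band 3: 3325 * 0.953 = 3169
Band 4: 3812 * 0.943 = 3595
End of period: [1313, 1501, 3169, 3595]
— Period 3 —
Births: 1501 * 0.395 = 593
Band 2: 1313 * 0.95 = 1247
Band 3: 1501 * 0.953 = 1430
Band 4: 3169 * 0.943 = 2988
End of period: [593, 1247, 1430, 2988]
Total after period 3: 593 + 1247 + 1430 + 2988 = 6258

6258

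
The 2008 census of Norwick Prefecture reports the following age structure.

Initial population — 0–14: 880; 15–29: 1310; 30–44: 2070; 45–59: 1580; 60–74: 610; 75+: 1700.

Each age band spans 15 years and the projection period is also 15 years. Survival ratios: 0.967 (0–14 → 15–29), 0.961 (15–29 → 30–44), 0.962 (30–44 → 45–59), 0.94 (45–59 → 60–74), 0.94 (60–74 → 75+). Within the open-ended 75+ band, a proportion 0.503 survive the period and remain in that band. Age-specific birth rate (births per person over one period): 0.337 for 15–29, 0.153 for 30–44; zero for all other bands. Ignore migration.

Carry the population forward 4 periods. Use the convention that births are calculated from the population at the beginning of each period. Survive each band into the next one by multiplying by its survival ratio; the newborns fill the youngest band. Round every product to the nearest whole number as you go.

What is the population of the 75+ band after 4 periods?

[period 1]
Births: 1310 × 0.337 = 441  |  2070 × 0.153 = 317 → 758
15–29: 880 × 0.967 = 851
30–44: 1310 × 0.961 = 1259
45–59: 2070 × 0.962 = 1991
60–74: 1580 × 0.94 = 1485
75+: 610 × 0.94 + 1700 × 0.503 = 573 + 855 = 1428
Giving 758 / 851 / 1259 / 1991 / 1485 / 1428.
[period 2]
Births: 851 × 0.337 = 287  |  1259 × 0.153 = 193 → 480
15–29: 758 × 0.967 = 733
30–44: 851 × 0.961 = 818
45–59: 1259 × 0.962 = 1211
60–74: 1991 × 0.94 = 1872
75+: 1485 × 0.94 + 1428 × 0.503 = 1396 + 718 = 2114
Giving 480 / 733 / 818 / 1211 / 1872 / 2114.
[period 3]
Births: 733 × 0.337 = 247  |  818 × 0.153 = 125 → 372
15–29: 480 × 0.967 = 464
30–44: 733 × 0.961 = 704
45–59: 818 × 0.962 = 787
60–74: 1211 × 0.94 = 1138
75+: 1872 × 0.94 + 2114 × 0.503 = 1760 + 1063 = 2823
Giving 372 / 464 / 704 / 787 / 1138 / 2823.
[period 4]
Births: 464 × 0.337 = 156  |  704 × 0.153 = 108 → 264
15–29: 372 × 0.967 = 360
30–44: 464 × 0.961 = 446
45–59: 704 × 0.962 = 677
60–74: 787 × 0.94 = 740
75+: 1138 × 0.94 + 2823 × 0.503 = 1070 + 1420 = 2490
Giving 264 / 360 / 446 / 677 / 740 / 2490.

2490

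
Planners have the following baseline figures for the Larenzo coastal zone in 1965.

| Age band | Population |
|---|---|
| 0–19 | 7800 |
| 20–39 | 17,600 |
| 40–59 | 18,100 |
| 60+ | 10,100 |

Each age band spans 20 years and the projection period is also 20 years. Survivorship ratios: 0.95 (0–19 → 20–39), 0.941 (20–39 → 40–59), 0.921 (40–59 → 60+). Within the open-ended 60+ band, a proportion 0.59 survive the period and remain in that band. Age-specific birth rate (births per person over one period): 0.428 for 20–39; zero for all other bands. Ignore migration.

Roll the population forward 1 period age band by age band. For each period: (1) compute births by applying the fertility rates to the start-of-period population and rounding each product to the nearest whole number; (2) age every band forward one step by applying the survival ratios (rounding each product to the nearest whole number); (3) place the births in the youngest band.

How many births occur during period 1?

7533

Period 1.
Births: 17600 × 0.428 = 7533
20–39: 7800 × 0.95 = 7410
40–59: 17600 × 0.941 = 16562
60+: 18100 × 0.921 + 10100 × 0.59 = 16670 + 5959 = 22629
→ [7533, 7410, 16562, 22629]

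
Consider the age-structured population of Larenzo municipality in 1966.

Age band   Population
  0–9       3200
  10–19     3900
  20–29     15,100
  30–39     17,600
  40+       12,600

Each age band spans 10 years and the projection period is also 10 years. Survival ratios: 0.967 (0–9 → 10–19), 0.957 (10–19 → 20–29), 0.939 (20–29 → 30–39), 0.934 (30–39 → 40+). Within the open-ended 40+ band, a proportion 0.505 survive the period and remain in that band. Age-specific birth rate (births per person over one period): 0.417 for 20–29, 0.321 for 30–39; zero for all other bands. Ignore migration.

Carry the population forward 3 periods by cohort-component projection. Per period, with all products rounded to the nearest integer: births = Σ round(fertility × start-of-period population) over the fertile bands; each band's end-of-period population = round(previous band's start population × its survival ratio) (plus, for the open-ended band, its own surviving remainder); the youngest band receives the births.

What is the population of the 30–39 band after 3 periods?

Numbering the groups 1..5 from youngest to oldest:
Period 1:
Births: 15100 × 0.417 = 6297 ; 17600 × 0.321 = 5650 → total 11947
Group 2: 3200 × 0.967 = 3094
Group 3: 3900 × 0.957 = 3732
Group 4: 15100 × 0.939 = 14179
Group 5: 17600 × 0.934 + 12600 × 0.505 = 16438 + 6363 = 22801
→ [11947, 3094, 3732, 14179, 22801]
Period 2:
Births: 3732 × 0.417 = 1556 ; 14179 × 0.321 = 4551 → total 6107
Group 2: 11947 × 0.967 = 11553
Group 3: 3094 × 0.957 = 2961
Group 4: 3732 × 0.939 = 3504
Group 5: 14179 × 0.934 + 22801 × 0.505 = 13243 + 11515 = 24758
→ [6107, 11553, 2961, 3504, 24758]
Period 3:
Births: 2961 × 0.417 = 1235 ; 3504 × 0.321 = 1125 → total 2360
Group 2: 6107 × 0.967 = 5905
Group 3: 11553 × 0.957 = 11056
Group 4: 2961 × 0.939 = 2780
Group 5: 3504 × 0.934 + 24758 × 0.505 = 3273 + 12503 = 15776
→ [2360, 5905, 11056, 2780, 15776]

2780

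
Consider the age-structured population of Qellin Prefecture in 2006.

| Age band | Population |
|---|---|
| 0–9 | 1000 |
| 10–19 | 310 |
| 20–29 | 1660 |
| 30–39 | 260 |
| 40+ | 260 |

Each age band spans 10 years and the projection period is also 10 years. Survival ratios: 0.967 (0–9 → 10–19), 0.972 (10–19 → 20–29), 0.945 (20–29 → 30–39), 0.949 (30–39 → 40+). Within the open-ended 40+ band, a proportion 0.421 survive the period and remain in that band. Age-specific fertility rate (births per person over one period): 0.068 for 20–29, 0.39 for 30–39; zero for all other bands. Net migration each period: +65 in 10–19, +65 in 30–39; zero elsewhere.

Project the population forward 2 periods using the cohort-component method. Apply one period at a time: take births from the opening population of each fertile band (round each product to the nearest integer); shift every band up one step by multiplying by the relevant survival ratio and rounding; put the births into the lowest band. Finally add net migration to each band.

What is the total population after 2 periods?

Period 1:
Births: 1660 × 0.068 = 113, 260 × 0.39 = 101 ⇒ total 214
10–19: 1000 × 0.967 = 967
20–29: 310 × 0.972 = 301
30–39: 1660 × 0.945 = 1569
40+: 260 × 0.949 + 260 × 0.421 = 247 + 109 = 356
Net migration: 10–19 + 65 → 1032; 30–39 + 65 → 1634
→ [214, 1032, 301, 1634, 356]
Period 2:
Births: 301 × 0.068 = 20, 1634 × 0.39 = 637 ⇒ total 657
10–19: 214 × 0.967 = 207
20–29: 1032 × 0.972 = 1003
30–39: 301 × 0.945 = 284
40+: 1634 × 0.949 + 356 × 0.421 = 1551 + 150 = 1701
Net migration: 10–19 + 65 → 272; 30–39 + 65 → 349
→ [657, 272, 1003, 349, 1701]
Total after period 2: 657 + 272 + 1003 + 349 + 1701 = 3982

3982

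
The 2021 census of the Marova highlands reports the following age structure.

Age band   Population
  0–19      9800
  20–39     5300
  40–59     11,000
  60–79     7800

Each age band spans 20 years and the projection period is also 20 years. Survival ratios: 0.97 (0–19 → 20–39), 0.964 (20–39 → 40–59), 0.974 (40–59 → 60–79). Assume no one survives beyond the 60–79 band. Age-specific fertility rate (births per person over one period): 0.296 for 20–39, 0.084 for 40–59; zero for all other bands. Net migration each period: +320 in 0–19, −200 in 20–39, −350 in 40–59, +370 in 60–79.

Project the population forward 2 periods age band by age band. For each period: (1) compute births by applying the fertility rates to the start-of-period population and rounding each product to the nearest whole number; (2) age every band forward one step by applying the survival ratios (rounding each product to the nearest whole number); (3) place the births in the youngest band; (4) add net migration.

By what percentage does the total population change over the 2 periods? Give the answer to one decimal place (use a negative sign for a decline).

-42.1

Let band 1 be 0–19 through band 4 = 60–79.
Period 1.
Births: 5300 * 0.296 = 1569, 11000 * 0.084 = 924 ⇒ total 2493
Band 2: 9800 * 0.97 = 9506
Band 3: 5300 * 0.964 = 5109
Band 4: 11000 * 0.974 = 10714
Net migration: Band 1 + 320 → 2813; Band 2 − 200 → 9306; Band 3 − 350 → 4759; Band 4 + 370 → 11084
→ [2813, 9306, 4759, 11084]
Period 2.
Births: 9306 * 0.296 = 2755, 4759 * 0.084 = 400 ⇒ total 3155
Band 2: 2813 * 0.97 = 2729
Band 3: 9306 * 0.964 = 8971
Band 4: 4759 * 0.974 = 4635
Net migration: Band 1 + 320 → 3475; Band 2 − 200 → 2529; Band 3 − 350 → 8621; Band 4 + 370 → 5005
→ [3475, 2529, 8621, 5005]
Total: 33900 → 19630; change = -14270; percentage change = -42.1%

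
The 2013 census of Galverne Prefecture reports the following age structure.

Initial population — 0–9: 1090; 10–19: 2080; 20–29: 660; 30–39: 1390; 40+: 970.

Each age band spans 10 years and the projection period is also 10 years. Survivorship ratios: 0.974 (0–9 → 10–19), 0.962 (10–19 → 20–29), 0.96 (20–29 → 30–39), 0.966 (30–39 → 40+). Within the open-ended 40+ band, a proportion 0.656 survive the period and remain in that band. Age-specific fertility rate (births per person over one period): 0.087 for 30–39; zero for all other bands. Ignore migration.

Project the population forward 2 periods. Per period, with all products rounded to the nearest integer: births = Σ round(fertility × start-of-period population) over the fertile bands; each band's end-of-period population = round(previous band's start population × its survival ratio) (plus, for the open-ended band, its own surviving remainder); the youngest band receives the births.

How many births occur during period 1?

[period 1]
Births: 1390 * 0.087 = 121
10–19: 1090 * 0.974 = 1062
20–29: 2080 * 0.962 = 2001
30–39: 660 * 0.96 = 634
40+: 1390 * 0.966 + 970 * 0.656 = 1343 + 636 = 1979
Giving 121 / 1062 / 2001 / 634 / 1979.

121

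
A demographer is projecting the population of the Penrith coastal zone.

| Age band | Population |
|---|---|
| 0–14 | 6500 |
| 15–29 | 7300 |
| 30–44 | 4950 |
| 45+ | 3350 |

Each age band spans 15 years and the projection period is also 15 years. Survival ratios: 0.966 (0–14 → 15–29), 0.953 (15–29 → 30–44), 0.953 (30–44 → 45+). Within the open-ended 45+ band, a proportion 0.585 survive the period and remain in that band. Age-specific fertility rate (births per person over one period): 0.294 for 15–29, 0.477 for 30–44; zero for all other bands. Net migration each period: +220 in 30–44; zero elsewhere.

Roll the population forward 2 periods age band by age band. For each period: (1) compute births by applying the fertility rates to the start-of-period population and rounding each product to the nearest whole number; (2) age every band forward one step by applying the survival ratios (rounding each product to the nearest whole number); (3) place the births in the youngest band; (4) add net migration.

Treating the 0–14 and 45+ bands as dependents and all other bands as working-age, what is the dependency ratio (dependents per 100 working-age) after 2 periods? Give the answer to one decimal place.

151.7

Numbering the bands 1..4 from youngest to oldest:
— Period 1 —
Births: 7300 * 0.294 = 2146  |  4950 * 0.477 = 2361 — total 4507
Band 2: 6500 * 0.966 = 6279
Band 3: 7300 * 0.953 = 6957
Band 4: 4950 * 0.953 + 3350 * 0.585 = 4717 + 1960 = 6677
Net migration: Band 3 + 220 → 7177
Giving 4507 / 6279 / 7177 / 6677.
— Period 2 —
Births: 6279 * 0.294 = 1846  |  7177 * 0.477 = 3423 — total 5269
Band 2: 4507 * 0.966 = 4354
Band 3: 6279 * 0.953 = 5984
Band 4: 7177 * 0.953 + 6677 * 0.585 = 6840 + 3906 = 10746
Net migration: Band 3 + 220 → 6204
Giving 5269 / 4354 / 6204 / 10746.
Dependents (band 0–14 + band 45+) = 5269 + 10746 = 16015; working-age = 10558; ratio = 16015/10558 × 100 = 151.7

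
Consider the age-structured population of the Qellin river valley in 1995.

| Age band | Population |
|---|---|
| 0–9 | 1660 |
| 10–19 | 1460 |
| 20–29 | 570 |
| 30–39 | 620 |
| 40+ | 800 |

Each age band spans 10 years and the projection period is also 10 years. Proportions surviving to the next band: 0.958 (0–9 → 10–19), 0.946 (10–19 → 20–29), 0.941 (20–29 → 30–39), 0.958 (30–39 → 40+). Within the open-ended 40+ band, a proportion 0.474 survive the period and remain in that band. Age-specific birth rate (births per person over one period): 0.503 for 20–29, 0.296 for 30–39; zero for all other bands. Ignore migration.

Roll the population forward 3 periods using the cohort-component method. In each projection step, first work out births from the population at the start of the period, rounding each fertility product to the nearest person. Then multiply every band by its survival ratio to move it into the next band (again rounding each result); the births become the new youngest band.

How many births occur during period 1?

471

Call the bands 1 to 5, youngest first.
After projecting period 1:
Births: 570 * 0.503 = 287, 620 * 0.296 = 184 — total 471
Band 2: 1660 * 0.958 = 1590
Band 3: 1460 * 0.946 = 1381
Band 4: 570 * 0.941 = 536
Band 5: 620 * 0.958 + 800 * 0.474 = 594 + 379 = 973
Population now: 0–9=471, 10–19=1590, 20–29=1381, 30–39=536, 40+=973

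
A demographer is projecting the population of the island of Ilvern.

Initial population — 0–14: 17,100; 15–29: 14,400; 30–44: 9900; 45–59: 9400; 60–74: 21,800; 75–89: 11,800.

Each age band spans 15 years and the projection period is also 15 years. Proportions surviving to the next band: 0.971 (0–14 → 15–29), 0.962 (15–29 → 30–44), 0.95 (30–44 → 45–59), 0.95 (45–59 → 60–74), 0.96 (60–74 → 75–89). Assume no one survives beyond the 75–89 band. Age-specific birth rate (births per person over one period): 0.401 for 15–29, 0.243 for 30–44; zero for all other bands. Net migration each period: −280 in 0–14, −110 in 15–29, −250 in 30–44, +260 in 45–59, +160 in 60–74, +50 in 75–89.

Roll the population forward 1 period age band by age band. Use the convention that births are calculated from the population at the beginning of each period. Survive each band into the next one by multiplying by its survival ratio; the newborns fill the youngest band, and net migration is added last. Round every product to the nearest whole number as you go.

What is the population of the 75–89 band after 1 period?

Numbering the groups 1..6 from youngest to oldest:
[period 1]
Births: 14400 × 0.401 = 5774, 9900 × 0.243 = 2406 ⇒ total 8180
Group 2: 17100 × 0.971 = 16604
Group 3: 14400 × 0.962 = 13853
Group 4: 9900 × 0.95 = 9405
Group 5: 9400 × 0.95 = 8930
Group 6: 21800 × 0.96 = 20928
Net migration: Group 1 − 280 → 7900; Group 2 − 110 → 16494; Group 3 − 250 → 13603; Group 4 + 260 → 9665; Group 5 + 160 → 9090; Group 6 + 50 → 20978
End of period: [7900, 16494, 13603, 9665, 9090, 20978]

20978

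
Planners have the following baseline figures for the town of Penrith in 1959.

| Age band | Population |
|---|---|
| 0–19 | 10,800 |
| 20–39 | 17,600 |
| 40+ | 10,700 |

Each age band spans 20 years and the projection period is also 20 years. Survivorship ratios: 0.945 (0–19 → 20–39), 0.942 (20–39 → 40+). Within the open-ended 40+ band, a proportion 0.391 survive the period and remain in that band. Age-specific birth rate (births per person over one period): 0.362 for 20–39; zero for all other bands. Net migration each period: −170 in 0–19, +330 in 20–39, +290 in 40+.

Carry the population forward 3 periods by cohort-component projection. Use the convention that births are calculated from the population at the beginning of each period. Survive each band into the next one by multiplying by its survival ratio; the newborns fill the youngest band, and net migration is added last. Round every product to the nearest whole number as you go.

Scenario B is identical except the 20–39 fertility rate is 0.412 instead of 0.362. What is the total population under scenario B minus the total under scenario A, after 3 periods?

Numbering the groups 1..3 from youngest to oldest:
After projecting period 1:
Births: 17600 × 0.362 = 6371
Group 2: 10800 × 0.945 = 10206
Group 3: 17600 × 0.942 + 10700 × 0.391 = 16579 + 4184 = 20763
Net migration: Group 1 − 170 → 6201; Group 2 + 330 → 10536; Group 3 + 290 → 21053
Population now: 0–19=6201, 20–39=10536, 40+=21053
After projecting period 2:
Births: 10536 × 0.362 = 3814
Group 2: 6201 × 0.945 = 5860
Group 3: 10536 × 0.942 + 21053 × 0.391 = 9925 + 8232 = 18157
Net migration: Group 1 − 170 → 3644; Group 2 + 330 → 6190; Group 3 + 290 → 18447
Population now: 0–19=3644, 20–39=6190, 40+=18447
After projecting period 3:
Births: 6190 × 0.362 = 2241
Group 2: 3644 × 0.945 = 3444
Group 3: 6190 × 0.942 + 18447 × 0.391 = 5831 + 7213 = 13044
Net migration: Group 1 − 170 → 2071; Group 2 + 330 → 3774; Group 3 + 290 → 13334
Population now: 0–19=2071, 20–39=3774, 40+=13334
Scenario A total after 3 periods: 19179
Scenario B projection —
After projecting period 1:
Births: 17600 × 0.412 = 7251
Group 2: 10800 × 0.945 = 10206
Group 3: 17600 × 0.942 + 10700 × 0.391 = 16579 + 4184 = 20763
Net migration: Group 1 − 170 → 7081; Group 2 + 330 → 10536; Group 3 + 290 → 21053
Population now: 0–19=7081, 20–39=10536, 40+=21053
After projecting period 2:
Births: 10536 × 0.412 = 4341
Group 2: 7081 × 0.945 = 6692
Group 3: 10536 × 0.942 + 21053 × 0.391 = 9925 + 8232 = 18157
Net migration: Group 1 − 170 → 4171; Group 2 + 330 → 7022; Group 3 + 290 → 18447
Population now: 0–19=4171, 20–39=7022, 40+=18447
After projecting period 3:
Births: 7022 × 0.412 = 2893
Group 2: 4171 × 0.945 = 3942
Group 3: 7022 × 0.942 + 18447 × 0.391 = 6615 + 7213 = 13828
Net migration: Group 1 − 170 → 2723; Group 2 + 330 → 4272; Group 3 + 290 → 14118
Population now: 0–19=2723, 20–39=4272, 40+=14118
Scenario B total after 3 periods: 21113
Difference B − A = 21113 − 19179 = 1934

1934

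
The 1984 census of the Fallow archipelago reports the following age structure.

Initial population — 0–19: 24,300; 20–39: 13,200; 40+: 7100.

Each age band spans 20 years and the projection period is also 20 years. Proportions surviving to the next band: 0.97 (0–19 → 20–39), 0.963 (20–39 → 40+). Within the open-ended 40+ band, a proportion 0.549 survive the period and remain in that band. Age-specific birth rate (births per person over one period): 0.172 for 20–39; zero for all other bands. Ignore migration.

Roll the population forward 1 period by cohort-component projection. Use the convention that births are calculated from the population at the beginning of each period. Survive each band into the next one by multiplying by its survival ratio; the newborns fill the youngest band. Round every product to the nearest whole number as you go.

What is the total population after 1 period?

Period 1.
Births: 13200 × 0.172 = 2270
20–39: 24300 × 0.97 = 23571
40+: 13200 × 0.963 + 7100 × 0.549 = 12712 + 3898 = 16610
End of period: [2270, 23571, 16610]
Total after period 1: 2270 + 23571 + 16610 = 42451

42451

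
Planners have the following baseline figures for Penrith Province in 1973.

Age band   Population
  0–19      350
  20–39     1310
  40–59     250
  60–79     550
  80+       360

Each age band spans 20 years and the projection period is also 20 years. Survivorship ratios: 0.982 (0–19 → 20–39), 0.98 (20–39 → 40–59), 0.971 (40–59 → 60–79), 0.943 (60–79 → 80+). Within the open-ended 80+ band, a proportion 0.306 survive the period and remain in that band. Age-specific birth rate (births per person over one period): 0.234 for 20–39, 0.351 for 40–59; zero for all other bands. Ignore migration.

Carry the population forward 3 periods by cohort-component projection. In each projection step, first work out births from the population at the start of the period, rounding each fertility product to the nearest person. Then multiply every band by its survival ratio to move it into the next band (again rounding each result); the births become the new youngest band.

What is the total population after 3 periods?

Numbering the groups 1..5 from youngest to oldest:
— Period 1 —
Births: 1310 × 0.234 = 307, 250 × 0.351 = 88 → 395
Group 2: 350 × 0.982 = 344
Group 3: 1310 × 0.98 = 1284
Group 4: 250 × 0.971 = 243
Group 5: 550 × 0.943 + 360 × 0.306 = 519 + 110 = 629
→ [395, 344, 1284, 243, 629]
— Period 2 —
Births: 344 × 0.234 = 80, 1284 × 0.351 = 451 → 531
Group 2: 395 × 0.982 = 388
Group 3: 344 × 0.98 = 337
Group 4: 1284 × 0.971 = 1247
Group 5: 243 × 0.943 + 629 × 0.306 = 229 + 192 = 421
→ [531, 388, 337, 1247, 421]
— Period 3 —
Births: 388 × 0.234 = 91, 337 × 0.351 = 118 → 209
Group 2: 531 × 0.982 = 521
Group 3: 388 × 0.98 = 380
Group 4: 337 × 0.971 = 327
Group 5: 1247 × 0.943 + 421 × 0.306 = 1176 + 129 = 1305
→ [209, 521, 380, 327, 1305]
Total after period 3: 209 + 521 + 380 + 327 + 1305 = 2742

2742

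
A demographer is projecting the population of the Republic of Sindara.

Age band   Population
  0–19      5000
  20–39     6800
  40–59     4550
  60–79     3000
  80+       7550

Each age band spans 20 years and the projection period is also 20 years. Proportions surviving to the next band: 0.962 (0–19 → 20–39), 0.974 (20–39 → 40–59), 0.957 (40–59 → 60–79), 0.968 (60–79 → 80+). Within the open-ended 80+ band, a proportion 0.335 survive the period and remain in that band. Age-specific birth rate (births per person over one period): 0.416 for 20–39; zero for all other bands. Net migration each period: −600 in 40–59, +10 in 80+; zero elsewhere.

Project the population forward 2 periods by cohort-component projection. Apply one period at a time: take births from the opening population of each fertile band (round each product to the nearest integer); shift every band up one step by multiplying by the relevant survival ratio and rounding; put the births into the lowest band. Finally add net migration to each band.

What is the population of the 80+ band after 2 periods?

6048

After projecting period 1:
Births: 6800 × 0.416 = 2829
20–39: 5000 × 0.962 = 4810
40–59: 6800 × 0.974 = 6623
60–79: 4550 × 0.957 = 4354
80+: 3000 × 0.968 + 7550 × 0.335 = 2904 + 2529 = 5433
Net migration: 40–59 − 600 → 6023; 80+ + 10 → 5443
Population now: 0–19=2829, 20–39=4810, 40–59=6023, 60–79=4354, 80+=5443
After projecting period 2:
Births: 4810 × 0.416 = 2001
20–39: 2829 × 0.962 = 2721
40–59: 4810 × 0.974 = 4685
60–79: 6023 × 0.957 = 5764
80+: 4354 × 0.968 + 5443 × 0.335 = 4215 + 1823 = 6038
Net migration: 40–59 − 600 → 4085; 80+ + 10 → 6048
Population now: 0–19=2001, 20–39=2721, 40–59=4085, 60–79=5764, 80+=6048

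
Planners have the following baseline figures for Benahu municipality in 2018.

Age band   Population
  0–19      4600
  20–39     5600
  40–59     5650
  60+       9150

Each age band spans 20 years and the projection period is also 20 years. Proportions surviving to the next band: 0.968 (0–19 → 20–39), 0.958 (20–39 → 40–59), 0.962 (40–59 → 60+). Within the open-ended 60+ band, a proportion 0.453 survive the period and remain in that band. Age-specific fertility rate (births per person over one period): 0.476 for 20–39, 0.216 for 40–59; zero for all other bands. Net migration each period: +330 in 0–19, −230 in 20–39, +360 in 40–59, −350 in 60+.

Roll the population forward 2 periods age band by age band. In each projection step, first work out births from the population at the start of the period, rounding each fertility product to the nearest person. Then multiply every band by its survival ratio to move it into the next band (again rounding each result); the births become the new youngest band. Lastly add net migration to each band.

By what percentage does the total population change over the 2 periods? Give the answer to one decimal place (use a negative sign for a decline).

-15.3

Call the bands 1 to 4, youngest first.
Period 1.
Births: 5600 * 0.476 = 2666, 5650 * 0.216 = 1220 → total 3886
Band 2: 4600 * 0.968 = 4453
Band 3: 5600 * 0.958 = 5365
Band 4: 5650 * 0.962 + 9150 * 0.453 = 5435 + 4145 = 9580
Net migration: Band 1 + 330 → 4216; Band 2 − 230 → 4223; Band 3 + 360 → 5725; Band 4 − 350 → 9230
Giving 4216 / 4223 / 5725 / 9230.
Period 2.
Births: 4223 * 0.476 = 2010, 5725 * 0.216 = 1237 → total 3247
Band 2: 4216 * 0.968 = 4081
Band 3: 4223 * 0.958 = 4046
Band 4: 5725 * 0.962 + 9230 * 0.453 = 5507 + 4181 = 9688
Net migration: Band 1 + 330 → 3577; Band 2 − 230 → 3851; Band 3 + 360 → 4406; Band 4 − 350 → 9338
Giving 3577 / 3851 / 4406 / 9338.
Total: 25000 → 21172; change = -3828; percentage change = -15.3%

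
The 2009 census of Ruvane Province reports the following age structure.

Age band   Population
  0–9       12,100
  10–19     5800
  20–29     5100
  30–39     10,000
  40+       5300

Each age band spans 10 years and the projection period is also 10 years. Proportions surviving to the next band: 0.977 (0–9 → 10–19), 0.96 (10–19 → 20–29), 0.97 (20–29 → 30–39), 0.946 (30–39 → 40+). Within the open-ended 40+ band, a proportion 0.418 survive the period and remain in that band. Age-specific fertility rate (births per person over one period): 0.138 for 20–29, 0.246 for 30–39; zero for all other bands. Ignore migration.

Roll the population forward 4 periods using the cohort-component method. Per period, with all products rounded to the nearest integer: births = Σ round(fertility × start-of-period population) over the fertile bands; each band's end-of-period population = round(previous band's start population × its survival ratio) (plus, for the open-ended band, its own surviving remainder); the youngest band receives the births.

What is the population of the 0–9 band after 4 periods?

3117

[period 1]
Births: 5100 × 0.138 = 704 ; 10000 × 0.246 = 2460 ⇒ total 3164
10–19: 12100 × 0.977 = 11822
20–29: 5800 × 0.96 = 5568
30–39: 5100 × 0.97 = 4947
40+: 10000 × 0.946 + 5300 × 0.418 = 9460 + 2215 = 11675
Giving 3164 / 11822 / 5568 / 4947 / 11675.
[period 2]
Births: 5568 × 0.138 = 768 ; 4947 × 0.246 = 1217 ⇒ total 1985
10–19: 3164 × 0.977 = 3091
20–29: 11822 × 0.96 = 11349
30–39: 5568 × 0.97 = 5401
40+: 4947 × 0.946 + 11675 × 0.418 = 4680 + 4880 = 9560
Giving 1985 / 3091 / 11349 / 5401 / 9560.
[period 3]
Births: 11349 × 0.138 = 1566 ; 5401 × 0.246 = 1329 ⇒ total 2895
10–19: 1985 × 0.977 = 1939
20–29: 3091 × 0.96 = 2967
30–39: 11349 × 0.97 = 11009
40+: 5401 × 0.946 + 9560 × 0.418 = 5109 + 3996 = 9105
Giving 2895 / 1939 / 2967 / 11009 / 9105.
[period 4]
Births: 2967 × 0.138 = 409 ; 11009 × 0.246 = 2708 ⇒ total 3117
10–19: 2895 × 0.977 = 2828
20–29: 1939 × 0.96 = 1861
30–39: 2967 × 0.97 = 2878
40+: 11009 × 0.946 + 9105 × 0.418 = 10415 + 3806 = 14221
Giving 3117 / 2828 / 1861 / 2878 / 14221.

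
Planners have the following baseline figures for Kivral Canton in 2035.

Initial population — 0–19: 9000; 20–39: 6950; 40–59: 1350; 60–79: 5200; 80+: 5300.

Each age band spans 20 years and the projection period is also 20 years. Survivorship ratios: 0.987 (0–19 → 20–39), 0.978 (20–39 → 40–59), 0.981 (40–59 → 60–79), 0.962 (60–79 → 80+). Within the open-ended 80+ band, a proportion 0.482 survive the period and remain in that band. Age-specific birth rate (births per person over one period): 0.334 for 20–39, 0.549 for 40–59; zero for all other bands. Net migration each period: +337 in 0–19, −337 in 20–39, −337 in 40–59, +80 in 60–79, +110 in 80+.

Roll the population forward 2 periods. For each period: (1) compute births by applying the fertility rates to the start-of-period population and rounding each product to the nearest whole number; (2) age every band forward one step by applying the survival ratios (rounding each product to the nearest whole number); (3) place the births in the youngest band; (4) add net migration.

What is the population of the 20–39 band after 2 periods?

Period 1.
Births: 6950 × 0.334 = 2321, 1350 × 0.549 = 741 ⇒ total 3062
20–39: 9000 × 0.987 = 8883
40–59: 6950 × 0.978 = 6797
60–79: 1350 × 0.981 = 1324
80+: 5200 × 0.962 + 5300 × 0.482 = 5002 + 2555 = 7557
Net migration: 0–19 + 337 → 3399; 20–39 − 337 → 8546; 40–59 − 337 → 6460; 60–79 + 80 → 1404; 80+ + 110 → 7667
End of period: [3399, 8546, 6460, 1404, 7667]
Period 2.
Births: 8546 × 0.334 = 2854, 6460 × 0.549 = 3547 ⇒ total 6401
20–39: 3399 × 0.987 = 3355
40–59: 8546 × 0.978 = 8358
60–79: 6460 × 0.981 = 6337
80+: 1404 × 0.962 + 7667 × 0.482 = 1351 + 3695 = 5046
Net migration: 0–19 + 337 → 6738; 20–39 − 337 → 3018; 40–59 − 337 → 8021; 60–79 + 80 → 6417; 80+ + 110 → 5156
End of period: [6738, 3018, 8021, 6417, 5156]

3018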